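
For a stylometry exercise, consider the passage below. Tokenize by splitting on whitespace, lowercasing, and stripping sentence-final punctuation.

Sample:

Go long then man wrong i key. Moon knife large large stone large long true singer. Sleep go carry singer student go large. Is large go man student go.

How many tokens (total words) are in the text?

Tokens: go, long, then, man, wrong, i, key, moon, knife, large, large, stone, large, long, true, singer, sleep, go, carry, singer, student, go, large, is, large, go, man, student, go
N = 29

29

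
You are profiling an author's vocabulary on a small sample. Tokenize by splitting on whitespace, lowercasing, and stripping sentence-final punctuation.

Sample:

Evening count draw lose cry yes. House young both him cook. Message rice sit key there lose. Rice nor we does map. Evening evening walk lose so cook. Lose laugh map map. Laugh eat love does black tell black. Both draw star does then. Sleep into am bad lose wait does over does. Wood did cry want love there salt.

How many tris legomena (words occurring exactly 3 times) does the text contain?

Frequencies: lose:5, does:5, evening:3, map:3, draw:2, cry:2, both:2, cook:2, rice:2, there:2, laugh:2, love:2, black:2, count:1, yes:1, house:1, young:1, him:1, message:1, sit:1, … (19 more, each freq 1)
Words with frequency 3: evening, map

2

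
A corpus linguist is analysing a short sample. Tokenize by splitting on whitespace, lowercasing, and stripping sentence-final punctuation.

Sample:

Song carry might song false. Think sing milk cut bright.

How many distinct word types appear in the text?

Distinct types: {bright, carry, cut, false, might, milk, sing, song, think}
V = 9

9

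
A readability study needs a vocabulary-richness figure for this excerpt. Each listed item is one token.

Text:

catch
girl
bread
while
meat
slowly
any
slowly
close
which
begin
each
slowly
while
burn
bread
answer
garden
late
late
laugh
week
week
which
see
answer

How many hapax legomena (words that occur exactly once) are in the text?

Frequencies: slowly:3, bread:2, while:2, which:2, answer:2, late:2, week:2, catch:1, girl:1, meat:1, any:1, close:1, begin:1, each:1, burn:1, garden:1, laugh:1, see:1
Hapax (freq=1): any, begin, burn, catch, close, each, garden, girl, laugh, meat, see

11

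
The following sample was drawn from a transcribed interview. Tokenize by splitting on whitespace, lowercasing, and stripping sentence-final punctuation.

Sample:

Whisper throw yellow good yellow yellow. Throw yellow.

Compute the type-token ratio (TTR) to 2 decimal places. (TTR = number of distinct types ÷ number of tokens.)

0.50

N = 8 tokens, V = 4 types.
TTR = V / N = 4 / 8 = 0.50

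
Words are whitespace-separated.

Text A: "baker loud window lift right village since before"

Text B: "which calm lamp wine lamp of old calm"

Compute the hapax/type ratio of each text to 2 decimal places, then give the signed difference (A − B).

0.33

A: hapax=8, V=8, ratio=1.00
B: hapax=4, V=6, ratio=0.67
Difference = 1.00 − 0.67 = 0.33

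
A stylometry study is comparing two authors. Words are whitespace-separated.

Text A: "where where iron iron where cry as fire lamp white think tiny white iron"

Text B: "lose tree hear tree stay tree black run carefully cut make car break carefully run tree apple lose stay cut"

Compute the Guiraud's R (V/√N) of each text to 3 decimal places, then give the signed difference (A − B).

A: V=9, N=14, R=2.405
B: V=12, N=20, R=2.683
Difference = 2.405 − 2.683 = -0.278

-0.278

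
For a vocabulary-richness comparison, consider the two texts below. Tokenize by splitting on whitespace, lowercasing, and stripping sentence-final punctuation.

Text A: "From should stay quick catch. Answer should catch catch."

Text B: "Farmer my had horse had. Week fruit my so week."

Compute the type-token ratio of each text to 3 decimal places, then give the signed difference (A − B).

TTR(A) = 6/9 = 0.667
TTR(B) = 7/10 = 0.700
Difference = 0.667 − 0.700 = -0.033

-0.033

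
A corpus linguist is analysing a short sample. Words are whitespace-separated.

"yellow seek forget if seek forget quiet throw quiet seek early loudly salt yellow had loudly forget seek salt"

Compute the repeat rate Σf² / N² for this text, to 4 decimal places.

Frequencies: seek:4, forget:3, yellow:2, quiet:2, loudly:2, salt:2, if:1, throw:1, early:1, had:1
Σf² = 45; N² = 361
Repeat rate = 45 / 361 = 0.1247

0.1247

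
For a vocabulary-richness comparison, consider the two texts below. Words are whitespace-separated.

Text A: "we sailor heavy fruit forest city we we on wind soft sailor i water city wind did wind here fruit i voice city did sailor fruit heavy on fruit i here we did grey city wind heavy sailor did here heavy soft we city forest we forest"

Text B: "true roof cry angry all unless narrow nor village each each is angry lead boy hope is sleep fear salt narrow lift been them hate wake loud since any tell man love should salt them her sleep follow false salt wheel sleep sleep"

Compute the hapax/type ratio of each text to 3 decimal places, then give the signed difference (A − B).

A: hapax=3, V=15, ratio=0.200
B: hapax=26, V=33, ratio=0.788
Difference = 0.200 − 0.788 = -0.588

-0.588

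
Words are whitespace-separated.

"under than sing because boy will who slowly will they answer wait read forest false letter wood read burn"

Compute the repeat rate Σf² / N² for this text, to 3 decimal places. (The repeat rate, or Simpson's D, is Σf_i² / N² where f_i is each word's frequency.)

Frequencies: will:2, read:2, under:1, than:1, sing:1, because:1, boy:1, who:1, slowly:1, they:1, answer:1, wait:1, forest:1, false:1, letter:1, wood:1, burn:1
Σf² = 23; N² = 361
Repeat rate = 23 / 361 = 0.064

0.064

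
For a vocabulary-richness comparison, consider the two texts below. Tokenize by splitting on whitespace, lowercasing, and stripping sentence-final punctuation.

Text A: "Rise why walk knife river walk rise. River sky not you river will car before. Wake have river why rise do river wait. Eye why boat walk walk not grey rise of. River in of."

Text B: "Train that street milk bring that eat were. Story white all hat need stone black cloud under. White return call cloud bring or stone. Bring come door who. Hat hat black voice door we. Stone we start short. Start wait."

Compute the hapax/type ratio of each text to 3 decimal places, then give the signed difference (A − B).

A: hapax=14, V=20, ratio=0.700
B: hapax=17, V=27, ratio=0.630
Difference = 0.700 − 0.630 = 0.070

0.070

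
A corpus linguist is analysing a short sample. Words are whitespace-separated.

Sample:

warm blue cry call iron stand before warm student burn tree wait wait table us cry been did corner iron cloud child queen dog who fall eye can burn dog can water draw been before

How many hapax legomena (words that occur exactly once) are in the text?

17

Frequencies: warm:2, cry:2, iron:2, before:2, burn:2, wait:2, been:2, dog:2, can:2, blue:1, call:1, stand:1, student:1, tree:1, table:1, us:1, did:1, corner:1, cloud:1, child:1, … (6 more, each freq 1)
Hapax (freq=1): blue, call, child, cloud, corner, did, draw, eye, fall, queen, stand, student, table, tree, us, water, who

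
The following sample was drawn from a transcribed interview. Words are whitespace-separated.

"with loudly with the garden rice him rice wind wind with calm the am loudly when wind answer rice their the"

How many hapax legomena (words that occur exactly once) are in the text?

7

Frequencies: with:3, the:3, rice:3, wind:3, loudly:2, garden:1, him:1, calm:1, am:1, when:1, answer:1, their:1
Hapax (freq=1): am, answer, calm, garden, him, their, when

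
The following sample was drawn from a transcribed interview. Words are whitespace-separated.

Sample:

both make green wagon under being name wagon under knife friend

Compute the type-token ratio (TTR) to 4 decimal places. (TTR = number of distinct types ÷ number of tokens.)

0.8182

N = 11 tokens, V = 9 types.
TTR = V / N = 9 / 11 = 0.8182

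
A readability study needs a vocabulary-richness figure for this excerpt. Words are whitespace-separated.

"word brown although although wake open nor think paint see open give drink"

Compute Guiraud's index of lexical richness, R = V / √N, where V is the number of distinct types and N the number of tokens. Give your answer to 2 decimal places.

3.05

N = 13, V = 11.
√N = 3.605551
R = 11 / 3.605551 = 3.05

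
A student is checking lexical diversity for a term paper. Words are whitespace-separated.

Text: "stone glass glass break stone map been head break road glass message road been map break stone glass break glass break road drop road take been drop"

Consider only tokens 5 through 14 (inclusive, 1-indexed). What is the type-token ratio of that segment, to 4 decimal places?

Segment tokens 5–14: stone, map, been, head, break, road, glass, message, road, been
Segment N = 10, segment V = 8.
TTR = 8 / 10 = 0.8000

0.8000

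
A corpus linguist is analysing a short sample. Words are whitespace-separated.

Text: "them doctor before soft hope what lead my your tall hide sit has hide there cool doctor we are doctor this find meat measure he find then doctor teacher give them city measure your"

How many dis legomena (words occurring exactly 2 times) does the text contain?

5

Frequencies: doctor:4, them:2, your:2, hide:2, find:2, measure:2, before:1, soft:1, hope:1, what:1, lead:1, my:1, tall:1, sit:1, has:1, there:1, cool:1, we:1, are:1, this:1, … (6 more, each freq 1)
Words with frequency 2: find, hide, measure, them, your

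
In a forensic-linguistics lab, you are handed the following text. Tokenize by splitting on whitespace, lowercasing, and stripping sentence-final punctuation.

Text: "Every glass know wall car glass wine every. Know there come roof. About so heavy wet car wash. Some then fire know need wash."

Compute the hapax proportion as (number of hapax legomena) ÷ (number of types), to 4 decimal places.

0.7222

Frequencies: know:3, every:2, glass:2, car:2, wash:2, wall:1, wine:1, there:1, come:1, roof:1, about:1, so:1, heavy:1, wet:1, some:1, then:1, fire:1, need:1
Hapax count = 13; type count = 18.
Ratio = 13 / 18 = 0.7222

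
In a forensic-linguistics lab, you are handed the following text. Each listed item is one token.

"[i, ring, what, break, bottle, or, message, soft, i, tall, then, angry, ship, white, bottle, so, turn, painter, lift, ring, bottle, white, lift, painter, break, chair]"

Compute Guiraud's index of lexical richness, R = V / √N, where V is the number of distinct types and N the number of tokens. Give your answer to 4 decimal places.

3.5301

N = 26, V = 18.
√N = 5.099020
R = 18 / 5.099020 = 3.5301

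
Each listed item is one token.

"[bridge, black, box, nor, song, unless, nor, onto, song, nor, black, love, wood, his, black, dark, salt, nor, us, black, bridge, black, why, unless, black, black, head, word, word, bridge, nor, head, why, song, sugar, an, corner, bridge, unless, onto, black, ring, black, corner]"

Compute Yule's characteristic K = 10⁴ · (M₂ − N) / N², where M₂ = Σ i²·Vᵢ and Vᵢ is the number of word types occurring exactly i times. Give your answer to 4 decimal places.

650.8264

Frequencies: black:9, nor:5, bridge:4, song:3, unless:3, onto:2, why:2, head:2, word:2, corner:2, box:1, love:1, wood:1, his:1, dark:1, salt:1, us:1, sugar:1, an:1, ring:1
N = 44. Frequency spectrum: V_1=10, V_2=5, V_3=2, V_4=1, V_5=1, V_9=1
M₂ = 1²·10 + 2²·5 + 3²·2 + 4²·1 + 5²·1 + 9²·1 = 170
K = 10000 × (170 − 44) / 44² = 650.8264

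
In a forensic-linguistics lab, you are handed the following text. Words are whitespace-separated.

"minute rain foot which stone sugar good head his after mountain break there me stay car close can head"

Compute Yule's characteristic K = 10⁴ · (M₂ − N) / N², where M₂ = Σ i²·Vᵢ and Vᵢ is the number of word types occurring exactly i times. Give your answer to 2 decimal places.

55.40

Frequencies: head:2, minute:1, rain:1, foot:1, which:1, stone:1, sugar:1, good:1, his:1, after:1, mountain:1, break:1, there:1, me:1, stay:1, car:1, close:1, can:1
N = 19. Frequency spectrum: V_1=17, V_2=1
M₂ = 1²·17 + 2²·1 = 21
K = 10000 × (21 − 19) / 19² = 55.40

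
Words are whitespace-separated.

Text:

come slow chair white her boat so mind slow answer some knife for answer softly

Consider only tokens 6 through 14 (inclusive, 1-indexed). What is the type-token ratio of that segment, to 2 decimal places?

0.89

Segment tokens 6–14: boat, so, mind, slow, answer, some, knife, for, answer
Segment N = 9, segment V = 8.
TTR = 8 / 9 = 0.89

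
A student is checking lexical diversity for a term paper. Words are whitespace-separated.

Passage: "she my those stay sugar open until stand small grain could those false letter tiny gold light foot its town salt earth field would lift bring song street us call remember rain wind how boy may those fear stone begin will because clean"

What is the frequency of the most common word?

Frequencies: those:3, she:1, my:1, stay:1, sugar:1, open:1, until:1, stand:1, small:1, grain:1, could:1, false:1, letter:1, tiny:1, gold:1, light:1, foot:1, its:1, town:1, salt:1, … (21 more, each freq 1)
Most common: 'those' with frequency 3.

3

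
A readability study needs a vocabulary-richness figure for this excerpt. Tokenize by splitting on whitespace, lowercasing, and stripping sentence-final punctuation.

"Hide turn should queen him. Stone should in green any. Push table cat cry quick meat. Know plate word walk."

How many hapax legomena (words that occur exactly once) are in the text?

18

Frequencies: should:2, hide:1, turn:1, queen:1, him:1, stone:1, in:1, green:1, any:1, push:1, table:1, cat:1, cry:1, quick:1, meat:1, know:1, plate:1, word:1, walk:1
Hapax (freq=1): any, cat, cry, green, hide, him, in, know, meat, plate, push, queen, quick, stone, table, turn, walk, word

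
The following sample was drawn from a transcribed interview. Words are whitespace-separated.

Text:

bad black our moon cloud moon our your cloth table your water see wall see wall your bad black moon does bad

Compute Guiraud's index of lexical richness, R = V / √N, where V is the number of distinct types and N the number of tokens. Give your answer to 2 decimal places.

2.56

N = 22, V = 12.
√N = 4.690416
R = 12 / 4.690416 = 2.56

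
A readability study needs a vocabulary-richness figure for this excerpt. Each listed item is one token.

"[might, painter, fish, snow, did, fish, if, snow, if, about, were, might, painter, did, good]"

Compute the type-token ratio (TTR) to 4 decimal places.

N = 15 tokens, V = 9 types.
TTR = V / N = 9 / 15 = 0.6000

0.6000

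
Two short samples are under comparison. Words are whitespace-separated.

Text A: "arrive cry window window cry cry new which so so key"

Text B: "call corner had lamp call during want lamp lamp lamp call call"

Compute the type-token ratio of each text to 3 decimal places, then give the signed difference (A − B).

0.136

TTR(A) = 7/11 = 0.636
TTR(B) = 6/12 = 0.500
Difference = 0.636 − 0.500 = 0.136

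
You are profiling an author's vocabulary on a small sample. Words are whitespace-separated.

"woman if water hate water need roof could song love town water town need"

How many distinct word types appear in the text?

Distinct types: {could, hate, if, love, need, roof, song, town, water, woman}
V = 10

10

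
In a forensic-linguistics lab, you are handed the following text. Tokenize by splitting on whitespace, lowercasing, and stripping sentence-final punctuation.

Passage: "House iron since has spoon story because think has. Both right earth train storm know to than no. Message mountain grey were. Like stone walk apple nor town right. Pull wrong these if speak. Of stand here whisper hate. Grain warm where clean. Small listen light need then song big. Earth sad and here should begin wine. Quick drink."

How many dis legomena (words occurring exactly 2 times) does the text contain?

Frequencies: has:2, right:2, earth:2, here:2, house:1, iron:1, since:1, spoon:1, story:1, because:1, think:1, both:1, train:1, storm:1, know:1, to:1, than:1, no:1, message:1, mountain:1, … (35 more, each freq 1)
Words with frequency 2: earth, has, here, right

4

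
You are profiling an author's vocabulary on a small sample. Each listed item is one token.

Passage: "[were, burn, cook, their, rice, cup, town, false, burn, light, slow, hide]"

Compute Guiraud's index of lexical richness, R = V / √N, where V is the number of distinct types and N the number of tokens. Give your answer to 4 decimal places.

3.1754

N = 12, V = 11.
√N = 3.464102
R = 11 / 3.464102 = 3.1754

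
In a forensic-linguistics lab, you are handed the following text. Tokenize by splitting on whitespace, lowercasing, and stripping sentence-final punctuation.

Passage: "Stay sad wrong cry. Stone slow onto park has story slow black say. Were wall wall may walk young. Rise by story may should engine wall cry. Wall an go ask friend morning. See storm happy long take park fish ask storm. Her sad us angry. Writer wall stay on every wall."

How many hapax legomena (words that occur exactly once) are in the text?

28

Frequencies: wall:6, stay:2, sad:2, cry:2, slow:2, park:2, story:2, may:2, ask:2, storm:2, wrong:1, stone:1, onto:1, has:1, black:1, say:1, were:1, walk:1, young:1, rise:1, … (18 more, each freq 1)
Hapax (freq=1): an, angry, black, by, engine, every, fish, friend, go, happy, has, her, long, morning, on, onto, rise, say, see, should, stone, take, us, walk, were, writer, wrong, young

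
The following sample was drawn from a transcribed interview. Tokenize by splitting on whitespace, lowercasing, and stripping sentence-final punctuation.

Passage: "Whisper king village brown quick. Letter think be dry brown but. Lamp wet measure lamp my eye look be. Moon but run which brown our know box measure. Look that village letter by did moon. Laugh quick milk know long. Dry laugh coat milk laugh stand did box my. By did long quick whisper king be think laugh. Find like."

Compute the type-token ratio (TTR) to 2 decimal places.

0.53

N = 60 tokens, V = 32 types.
TTR = V / N = 32 / 60 = 0.53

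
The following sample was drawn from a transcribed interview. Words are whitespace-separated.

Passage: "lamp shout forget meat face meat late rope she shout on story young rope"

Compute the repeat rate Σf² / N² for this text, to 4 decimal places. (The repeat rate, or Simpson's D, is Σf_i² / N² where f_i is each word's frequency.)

Frequencies: shout:2, meat:2, rope:2, lamp:1, forget:1, face:1, late:1, she:1, on:1, story:1, young:1
Σf² = 20; N² = 196
Repeat rate = 20 / 196 = 0.1020

0.1020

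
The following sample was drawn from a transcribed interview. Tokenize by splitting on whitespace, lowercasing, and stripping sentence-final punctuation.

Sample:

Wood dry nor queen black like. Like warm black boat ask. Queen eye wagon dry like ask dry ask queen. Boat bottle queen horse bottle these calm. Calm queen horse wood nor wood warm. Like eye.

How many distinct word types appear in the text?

Distinct types: {ask, black, boat, bottle, calm, dry, eye, horse, like, nor, queen, these, wagon, warm, wood}
V = 15

15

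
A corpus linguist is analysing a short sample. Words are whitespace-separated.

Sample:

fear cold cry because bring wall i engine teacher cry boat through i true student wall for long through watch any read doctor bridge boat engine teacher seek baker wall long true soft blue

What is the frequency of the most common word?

3

Frequencies: wall:3, cry:2, i:2, engine:2, teacher:2, boat:2, through:2, true:2, long:2, fear:1, cold:1, because:1, bring:1, student:1, for:1, watch:1, any:1, read:1, doctor:1, bridge:1, … (4 more, each freq 1)
Most common: 'wall' with frequency 3.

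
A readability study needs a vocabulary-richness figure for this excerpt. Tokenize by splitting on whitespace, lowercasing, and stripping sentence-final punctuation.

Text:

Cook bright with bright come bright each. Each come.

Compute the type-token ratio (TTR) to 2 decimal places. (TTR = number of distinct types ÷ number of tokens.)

N = 9 tokens, V = 5 types.
TTR = V / N = 5 / 9 = 0.56

0.56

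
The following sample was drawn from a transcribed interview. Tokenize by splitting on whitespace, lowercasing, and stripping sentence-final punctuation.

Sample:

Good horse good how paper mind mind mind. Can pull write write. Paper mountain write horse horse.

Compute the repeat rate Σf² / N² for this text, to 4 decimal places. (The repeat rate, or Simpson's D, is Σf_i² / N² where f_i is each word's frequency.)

Frequencies: horse:3, mind:3, write:3, good:2, paper:2, how:1, can:1, pull:1, mountain:1
Σf² = 39; N² = 289
Repeat rate = 39 / 289 = 0.1349

0.1349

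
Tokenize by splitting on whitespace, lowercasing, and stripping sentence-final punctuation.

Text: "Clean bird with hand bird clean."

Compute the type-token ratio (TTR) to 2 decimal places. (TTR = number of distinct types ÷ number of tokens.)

N = 6 tokens, V = 4 types.
TTR = V / N = 4 / 6 = 0.67

0.67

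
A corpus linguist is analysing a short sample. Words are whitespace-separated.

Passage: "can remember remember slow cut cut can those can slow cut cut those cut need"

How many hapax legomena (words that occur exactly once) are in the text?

Frequencies: cut:5, can:3, remember:2, slow:2, those:2, need:1
Hapax (freq=1): need

1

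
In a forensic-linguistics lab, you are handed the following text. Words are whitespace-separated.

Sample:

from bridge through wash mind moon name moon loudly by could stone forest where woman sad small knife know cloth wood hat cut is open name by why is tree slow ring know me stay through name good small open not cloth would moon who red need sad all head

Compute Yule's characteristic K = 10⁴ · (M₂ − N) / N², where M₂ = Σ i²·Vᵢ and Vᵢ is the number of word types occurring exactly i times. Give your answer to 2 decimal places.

112.00

Frequencies: moon:3, name:3, through:2, by:2, sad:2, small:2, know:2, cloth:2, is:2, open:2, from:1, bridge:1, wash:1, mind:1, loudly:1, could:1, stone:1, forest:1, where:1, woman:1, … (18 more, each freq 1)
N = 50. Frequency spectrum: V_1=28, V_2=8, V_3=2
M₂ = 1²·28 + 2²·8 + 3²·2 = 78
K = 10000 × (78 − 50) / 50² = 112.00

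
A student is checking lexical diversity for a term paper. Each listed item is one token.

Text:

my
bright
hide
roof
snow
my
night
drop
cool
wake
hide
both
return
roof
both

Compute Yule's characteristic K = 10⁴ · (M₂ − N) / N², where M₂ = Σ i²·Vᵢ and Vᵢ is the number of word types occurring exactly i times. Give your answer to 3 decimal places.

Frequencies: my:2, hide:2, roof:2, both:2, bright:1, snow:1, night:1, drop:1, cool:1, wake:1, return:1
N = 15. Frequency spectrum: V_1=7, V_2=4
M₂ = 1²·7 + 2²·4 = 23
K = 10000 × (23 − 15) / 15² = 355.556

355.556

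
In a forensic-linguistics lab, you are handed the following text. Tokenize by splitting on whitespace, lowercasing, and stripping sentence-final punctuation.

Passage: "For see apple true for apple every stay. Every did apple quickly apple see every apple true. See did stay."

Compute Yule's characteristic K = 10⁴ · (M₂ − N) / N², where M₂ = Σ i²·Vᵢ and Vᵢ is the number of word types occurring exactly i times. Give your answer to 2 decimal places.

1000.00

Frequencies: apple:5, see:3, every:3, for:2, true:2, stay:2, did:2, quickly:1
N = 20. Frequency spectrum: V_1=1, V_2=4, V_3=2, V_5=1
M₂ = 1²·1 + 2²·4 + 3²·2 + 5²·1 = 60
K = 10000 × (60 − 20) / 20² = 1000.00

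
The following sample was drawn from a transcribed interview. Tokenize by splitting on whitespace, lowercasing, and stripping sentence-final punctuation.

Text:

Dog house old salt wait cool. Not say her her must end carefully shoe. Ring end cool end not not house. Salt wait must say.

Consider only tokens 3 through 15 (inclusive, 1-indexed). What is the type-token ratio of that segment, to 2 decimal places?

0.92

Segment tokens 3–15: old, salt, wait, cool, not, say, her, her, must, end, carefully, shoe, ring
Segment N = 13, segment V = 12.
TTR = 12 / 13 = 0.92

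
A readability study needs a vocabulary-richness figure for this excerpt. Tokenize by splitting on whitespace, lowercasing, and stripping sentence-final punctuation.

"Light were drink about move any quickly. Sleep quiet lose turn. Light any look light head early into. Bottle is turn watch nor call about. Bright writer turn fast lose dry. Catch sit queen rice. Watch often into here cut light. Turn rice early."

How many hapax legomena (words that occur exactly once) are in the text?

Frequencies: light:4, turn:4, about:2, any:2, lose:2, early:2, into:2, watch:2, rice:2, were:1, drink:1, move:1, quickly:1, sleep:1, quiet:1, look:1, head:1, bottle:1, is:1, nor:1, … (11 more, each freq 1)
Hapax (freq=1): bottle, bright, call, catch, cut, drink, dry, fast, head, here, is, look, move, nor, often, queen, quickly, quiet, sit, sleep, were, writer

22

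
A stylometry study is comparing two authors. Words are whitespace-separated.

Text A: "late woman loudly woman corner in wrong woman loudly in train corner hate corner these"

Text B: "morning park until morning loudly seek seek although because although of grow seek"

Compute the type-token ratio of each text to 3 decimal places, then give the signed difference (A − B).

TTR(A) = 9/15 = 0.600
TTR(B) = 9/13 = 0.692
Difference = 0.600 − 0.692 = -0.092

-0.092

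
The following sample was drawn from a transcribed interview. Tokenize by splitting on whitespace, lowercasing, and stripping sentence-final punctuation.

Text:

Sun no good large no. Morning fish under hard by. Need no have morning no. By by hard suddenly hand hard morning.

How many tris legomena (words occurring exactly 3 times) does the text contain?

3

Frequencies: no:4, morning:3, hard:3, by:3, sun:1, good:1, large:1, fish:1, under:1, need:1, have:1, suddenly:1, hand:1
Words with frequency 3: by, hard, morning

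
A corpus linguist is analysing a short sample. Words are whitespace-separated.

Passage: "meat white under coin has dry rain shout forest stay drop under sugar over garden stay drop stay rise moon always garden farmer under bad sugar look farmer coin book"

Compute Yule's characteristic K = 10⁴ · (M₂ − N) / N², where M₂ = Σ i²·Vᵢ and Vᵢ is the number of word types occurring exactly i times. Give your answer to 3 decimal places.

244.444

Frequencies: under:3, stay:3, coin:2, drop:2, sugar:2, garden:2, farmer:2, meat:1, white:1, has:1, dry:1, rain:1, shout:1, forest:1, over:1, rise:1, moon:1, always:1, bad:1, look:1, … (1 more, each freq 1)
N = 30. Frequency spectrum: V_1=14, V_2=5, V_3=2
M₂ = 1²·14 + 2²·5 + 3²·2 = 52
K = 10000 × (52 − 30) / 30² = 244.444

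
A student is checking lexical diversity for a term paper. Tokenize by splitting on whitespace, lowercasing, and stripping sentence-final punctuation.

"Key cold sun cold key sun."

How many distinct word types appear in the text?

Distinct types: {cold, key, sun}
V = 3

3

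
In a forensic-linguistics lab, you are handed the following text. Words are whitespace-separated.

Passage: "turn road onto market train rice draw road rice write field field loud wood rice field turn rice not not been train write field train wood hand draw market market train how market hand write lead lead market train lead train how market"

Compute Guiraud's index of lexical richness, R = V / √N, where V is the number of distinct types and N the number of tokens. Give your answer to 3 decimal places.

2.440

N = 43, V = 16.
√N = 6.557439
R = 16 / 6.557439 = 2.440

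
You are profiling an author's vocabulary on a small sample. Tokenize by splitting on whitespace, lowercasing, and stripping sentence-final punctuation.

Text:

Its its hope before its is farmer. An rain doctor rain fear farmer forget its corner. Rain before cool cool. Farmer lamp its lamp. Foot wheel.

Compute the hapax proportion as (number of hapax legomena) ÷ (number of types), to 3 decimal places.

0.600

Frequencies: its:5, farmer:3, rain:3, before:2, cool:2, lamp:2, hope:1, is:1, an:1, doctor:1, fear:1, forget:1, corner:1, foot:1, wheel:1
Hapax count = 9; type count = 15.
Ratio = 9 / 15 = 0.600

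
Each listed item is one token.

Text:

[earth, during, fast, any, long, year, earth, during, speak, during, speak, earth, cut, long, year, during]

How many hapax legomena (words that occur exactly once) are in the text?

3

Frequencies: during:4, earth:3, long:2, year:2, speak:2, fast:1, any:1, cut:1
Hapax (freq=1): any, cut, fast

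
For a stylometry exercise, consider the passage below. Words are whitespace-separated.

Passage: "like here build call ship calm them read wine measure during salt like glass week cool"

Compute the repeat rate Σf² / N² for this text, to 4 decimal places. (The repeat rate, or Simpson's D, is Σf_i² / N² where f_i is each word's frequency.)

0.0703

Frequencies: like:2, here:1, build:1, call:1, ship:1, calm:1, them:1, read:1, wine:1, measure:1, during:1, salt:1, glass:1, week:1, cool:1
Σf² = 18; N² = 256
Repeat rate = 18 / 256 = 0.0703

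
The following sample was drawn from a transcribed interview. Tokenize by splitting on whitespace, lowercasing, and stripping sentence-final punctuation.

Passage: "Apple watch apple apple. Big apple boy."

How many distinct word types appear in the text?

Distinct types: {apple, big, boy, watch}
V = 4

4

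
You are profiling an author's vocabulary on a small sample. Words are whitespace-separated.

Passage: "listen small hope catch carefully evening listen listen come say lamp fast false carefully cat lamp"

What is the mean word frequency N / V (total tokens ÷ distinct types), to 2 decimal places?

N = 16 tokens, V = 12 types.
Mean frequency = N / V = 16 / 12 = 1.33

1.33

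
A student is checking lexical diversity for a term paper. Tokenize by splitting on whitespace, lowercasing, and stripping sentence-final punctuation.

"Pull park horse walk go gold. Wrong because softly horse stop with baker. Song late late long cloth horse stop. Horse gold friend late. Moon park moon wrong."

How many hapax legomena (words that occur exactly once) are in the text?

Frequencies: horse:4, late:3, park:2, gold:2, wrong:2, stop:2, moon:2, pull:1, walk:1, go:1, because:1, softly:1, with:1, baker:1, song:1, long:1, cloth:1, friend:1
Hapax (freq=1): baker, because, cloth, friend, go, long, pull, softly, song, walk, with

11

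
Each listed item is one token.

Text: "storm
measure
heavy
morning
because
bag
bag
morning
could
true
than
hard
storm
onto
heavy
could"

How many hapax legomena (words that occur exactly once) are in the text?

Frequencies: storm:2, heavy:2, morning:2, bag:2, could:2, measure:1, because:1, true:1, than:1, hard:1, onto:1
Hapax (freq=1): because, hard, measure, onto, than, true

6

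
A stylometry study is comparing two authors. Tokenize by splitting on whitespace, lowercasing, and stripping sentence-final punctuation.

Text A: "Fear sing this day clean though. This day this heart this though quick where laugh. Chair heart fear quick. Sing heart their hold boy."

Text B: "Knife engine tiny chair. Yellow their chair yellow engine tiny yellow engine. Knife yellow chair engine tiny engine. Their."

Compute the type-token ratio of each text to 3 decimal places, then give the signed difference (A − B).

TTR(A) = 14/24 = 0.583
TTR(B) = 6/19 = 0.316
Difference = 0.583 − 0.316 = 0.267

0.267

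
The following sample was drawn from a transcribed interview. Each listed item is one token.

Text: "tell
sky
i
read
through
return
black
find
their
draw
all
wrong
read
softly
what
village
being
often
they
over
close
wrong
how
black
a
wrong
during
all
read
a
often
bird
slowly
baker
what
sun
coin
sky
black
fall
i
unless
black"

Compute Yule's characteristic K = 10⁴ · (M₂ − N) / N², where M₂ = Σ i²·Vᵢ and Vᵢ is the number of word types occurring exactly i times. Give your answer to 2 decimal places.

194.70

Frequencies: black:4, read:3, wrong:3, sky:2, i:2, all:2, what:2, often:2, a:2, tell:1, through:1, return:1, find:1, their:1, draw:1, softly:1, village:1, being:1, they:1, over:1, … (10 more, each freq 1)
N = 43. Frequency spectrum: V_1=21, V_2=6, V_3=2, V_4=1
M₂ = 1²·21 + 2²·6 + 3²·2 + 4²·1 = 79
K = 10000 × (79 − 43) / 43² = 194.70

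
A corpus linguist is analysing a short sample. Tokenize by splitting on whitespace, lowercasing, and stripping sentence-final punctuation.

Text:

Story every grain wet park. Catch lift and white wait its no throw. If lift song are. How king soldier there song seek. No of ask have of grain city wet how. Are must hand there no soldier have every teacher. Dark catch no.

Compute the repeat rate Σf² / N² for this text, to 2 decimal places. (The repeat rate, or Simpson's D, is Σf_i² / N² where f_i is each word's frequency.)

Frequencies: no:4, every:2, grain:2, wet:2, catch:2, lift:2, song:2, are:2, how:2, soldier:2, there:2, of:2, have:2, story:1, park:1, and:1, white:1, wait:1, its:1, throw:1, … (9 more, each freq 1)
Σf² = 80; N² = 1936
Repeat rate = 80 / 1936 = 0.04

0.04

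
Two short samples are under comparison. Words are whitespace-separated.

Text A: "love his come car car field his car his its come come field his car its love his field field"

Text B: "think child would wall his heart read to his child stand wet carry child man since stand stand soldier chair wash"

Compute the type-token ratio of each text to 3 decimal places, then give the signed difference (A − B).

TTR(A) = 6/20 = 0.300
TTR(B) = 16/21 = 0.762
Difference = 0.300 − 0.762 = -0.462

-0.462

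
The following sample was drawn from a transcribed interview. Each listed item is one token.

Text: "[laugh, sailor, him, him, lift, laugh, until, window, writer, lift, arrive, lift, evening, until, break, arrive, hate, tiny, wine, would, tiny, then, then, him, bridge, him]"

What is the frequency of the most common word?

Frequencies: him:4, lift:3, laugh:2, until:2, arrive:2, tiny:2, then:2, sailor:1, window:1, writer:1, evening:1, break:1, hate:1, wine:1, would:1, bridge:1
Most common: 'him' with frequency 4.

4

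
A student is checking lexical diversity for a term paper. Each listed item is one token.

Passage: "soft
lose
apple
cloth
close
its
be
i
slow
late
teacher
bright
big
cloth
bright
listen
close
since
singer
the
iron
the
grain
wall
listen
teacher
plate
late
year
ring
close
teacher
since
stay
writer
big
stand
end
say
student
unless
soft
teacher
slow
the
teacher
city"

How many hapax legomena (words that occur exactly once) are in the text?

Frequencies: teacher:5, close:3, the:3, soft:2, cloth:2, slow:2, late:2, bright:2, big:2, listen:2, since:2, lose:1, apple:1, its:1, be:1, i:1, singer:1, iron:1, grain:1, wall:1, … (11 more, each freq 1)
Hapax (freq=1): apple, be, city, end, grain, i, iron, its, lose, plate, ring, say, singer, stand, stay, student, unless, wall, writer, year

20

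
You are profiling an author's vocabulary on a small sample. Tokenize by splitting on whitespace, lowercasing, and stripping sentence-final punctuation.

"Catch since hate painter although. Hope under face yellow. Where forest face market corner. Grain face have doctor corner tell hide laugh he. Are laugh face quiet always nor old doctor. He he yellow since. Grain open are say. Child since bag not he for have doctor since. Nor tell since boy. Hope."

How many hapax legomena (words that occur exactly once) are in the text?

Frequencies: since:5, face:4, he:4, doctor:3, hope:2, yellow:2, corner:2, grain:2, have:2, tell:2, laugh:2, are:2, nor:2, catch:1, hate:1, painter:1, although:1, under:1, where:1, forest:1, … (12 more, each freq 1)
Hapax (freq=1): although, always, bag, boy, catch, child, for, forest, hate, hide, market, not, old, open, painter, quiet, say, under, where

19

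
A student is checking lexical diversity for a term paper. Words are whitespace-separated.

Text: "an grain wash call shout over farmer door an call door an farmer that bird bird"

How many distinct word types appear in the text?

10

Distinct types: {an, bird, call, door, farmer, grain, over, shout, that, wash}
V = 10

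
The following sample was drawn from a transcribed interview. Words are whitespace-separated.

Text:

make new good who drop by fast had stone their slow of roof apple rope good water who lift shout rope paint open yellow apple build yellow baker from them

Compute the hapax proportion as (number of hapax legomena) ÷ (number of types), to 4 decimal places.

0.8000

Frequencies: good:2, who:2, apple:2, rope:2, yellow:2, make:1, new:1, drop:1, by:1, fast:1, had:1, stone:1, their:1, slow:1, of:1, roof:1, water:1, lift:1, shout:1, paint:1, … (5 more, each freq 1)
Hapax count = 20; type count = 25.
Ratio = 20 / 25 = 0.8000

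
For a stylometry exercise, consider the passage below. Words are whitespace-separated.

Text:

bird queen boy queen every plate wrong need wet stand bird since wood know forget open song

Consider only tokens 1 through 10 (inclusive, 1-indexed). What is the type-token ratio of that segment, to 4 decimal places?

Segment tokens 1–10: bird, queen, boy, queen, every, plate, wrong, need, wet, stand
Segment N = 10, segment V = 9.
TTR = 9 / 10 = 0.9000

0.9000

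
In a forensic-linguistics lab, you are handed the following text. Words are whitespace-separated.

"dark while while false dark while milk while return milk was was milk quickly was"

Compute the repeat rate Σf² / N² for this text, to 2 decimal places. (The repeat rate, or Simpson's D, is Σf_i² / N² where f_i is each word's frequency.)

0.18

Frequencies: while:4, milk:3, was:3, dark:2, false:1, return:1, quickly:1
Σf² = 41; N² = 225
Repeat rate = 41 / 225 = 0.18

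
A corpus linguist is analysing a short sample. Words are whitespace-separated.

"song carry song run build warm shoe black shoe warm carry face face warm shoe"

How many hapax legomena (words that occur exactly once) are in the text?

Frequencies: warm:3, shoe:3, song:2, carry:2, face:2, run:1, build:1, black:1
Hapax (freq=1): black, build, run

3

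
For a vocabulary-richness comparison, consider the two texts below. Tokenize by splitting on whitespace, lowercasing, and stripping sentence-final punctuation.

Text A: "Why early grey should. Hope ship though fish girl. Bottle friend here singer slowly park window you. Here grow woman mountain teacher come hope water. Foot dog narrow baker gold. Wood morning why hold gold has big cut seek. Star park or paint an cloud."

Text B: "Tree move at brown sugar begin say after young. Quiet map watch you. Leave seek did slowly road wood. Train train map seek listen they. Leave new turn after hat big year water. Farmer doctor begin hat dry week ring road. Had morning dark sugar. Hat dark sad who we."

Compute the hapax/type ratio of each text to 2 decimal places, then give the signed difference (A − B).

A: hapax=35, V=40, ratio=0.88
B: hapax=29, V=39, ratio=0.74
Difference = 0.88 − 0.74 = 0.14

0.14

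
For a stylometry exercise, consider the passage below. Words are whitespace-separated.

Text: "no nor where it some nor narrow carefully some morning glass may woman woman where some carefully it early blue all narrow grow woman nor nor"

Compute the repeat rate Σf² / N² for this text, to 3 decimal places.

Frequencies: nor:4, some:3, woman:3, where:2, it:2, narrow:2, carefully:2, no:1, morning:1, glass:1, may:1, early:1, blue:1, all:1, grow:1
Σf² = 58; N² = 676
Repeat rate = 58 / 676 = 0.086

0.086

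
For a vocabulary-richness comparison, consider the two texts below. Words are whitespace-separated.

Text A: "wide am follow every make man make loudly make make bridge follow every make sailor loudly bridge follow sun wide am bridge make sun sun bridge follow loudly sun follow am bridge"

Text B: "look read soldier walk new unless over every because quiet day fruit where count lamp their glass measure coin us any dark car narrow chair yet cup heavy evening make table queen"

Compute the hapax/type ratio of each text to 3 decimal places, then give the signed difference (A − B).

-0.800

A: hapax=2, V=10, ratio=0.200
B: hapax=32, V=32, ratio=1.000
Difference = 0.200 − 1.000 = -0.800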